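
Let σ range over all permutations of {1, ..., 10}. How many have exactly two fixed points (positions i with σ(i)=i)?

667485

Choose which 2 of the 10 are fixed: C(10,2) = 45.
The other 8 form a derangement: !8 = 14833.
Total: 45 × 14833 = 667485.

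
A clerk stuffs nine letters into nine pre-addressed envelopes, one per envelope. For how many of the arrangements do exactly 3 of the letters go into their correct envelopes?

22260

Choose which 3 of the 9 are fixed: C(9,3) = 84.
The remaining 6 must be deranged: !6 = 265.
Total: 84 × 265 = 22260.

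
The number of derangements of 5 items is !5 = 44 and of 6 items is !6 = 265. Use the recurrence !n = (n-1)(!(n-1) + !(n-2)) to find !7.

!7 = (7-1)·(!6 + !5) = 6·(265 + 44) = 6·309 = 1854.

1854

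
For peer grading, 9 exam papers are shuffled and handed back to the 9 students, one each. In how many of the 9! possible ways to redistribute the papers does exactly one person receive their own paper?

Choose which one of the 9 is fixed: C(9,1) = 9.
The remaining 8 must be deranged: !8 = 14833.
Total: 9 × 14833 = 133497.

133497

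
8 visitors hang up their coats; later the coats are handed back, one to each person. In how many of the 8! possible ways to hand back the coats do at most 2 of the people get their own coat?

37085

# with exactly i fixed is C(8,i)·!(8-i); sum over i=0..2:
  i=0: C(8,0)·!8 = 1·14833 = 14833
  i=1: C(8,1)·!7 = 8·1854 = 14832
  i=2: C(8,2)·!6 = 28·265 = 7420
Total = 37085.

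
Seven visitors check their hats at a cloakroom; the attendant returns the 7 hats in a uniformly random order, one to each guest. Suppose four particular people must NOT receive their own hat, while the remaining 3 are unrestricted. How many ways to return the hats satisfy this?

Inclusion-exclusion on the 4 forbidden self-matches:
Σ_{j=0}^{4} (-1)^j C(4,j)(7-j)!
= C(4,0)·7! - C(4,1)·6! + C(4,2)·5! - C(4,3)·4! + C(4,4)·3!
= 5040 - 2880 + 720 - 96 + 6
= 2790

2790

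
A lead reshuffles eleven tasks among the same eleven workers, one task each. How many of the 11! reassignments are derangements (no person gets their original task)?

By inclusion-exclusion, !11 = Σ (-1)^k · 11!/k! for k=0..11
= 11! - 11!/1! + 11!/2! - 11!/3! + 11!/4! - 11!/5! + 11!/6! - 11!/7! + 11!/8! - 11!/9! + 11!/10! - 11!/11!
= 39916800 - 39916800 + 19958400 - 6652800 + 1663200 - 332640 + 55440 - 7920 + 990 - 110 + 11 - 1
= 14684570

14684570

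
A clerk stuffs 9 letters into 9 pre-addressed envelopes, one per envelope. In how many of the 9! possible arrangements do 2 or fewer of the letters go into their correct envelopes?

# with exactly i fixed is C(9,i)·!(9-i); sum over i=0..2:
  i=0: C(9,0)·!9 = 1·133496 = 133496
  i=1: C(9,1)·!8 = 9·14833 = 133497
  i=2: C(9,2)·!7 = 36·1854 = 66744
Total = 333737.

333737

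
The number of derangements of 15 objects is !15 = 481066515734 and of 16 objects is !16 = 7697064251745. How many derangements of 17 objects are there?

130850092279664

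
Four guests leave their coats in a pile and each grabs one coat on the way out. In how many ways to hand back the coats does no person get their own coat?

Recurrence: !4 = 4·!3 + (-1)^4.
!4 = 4·2 + 1 = 9

9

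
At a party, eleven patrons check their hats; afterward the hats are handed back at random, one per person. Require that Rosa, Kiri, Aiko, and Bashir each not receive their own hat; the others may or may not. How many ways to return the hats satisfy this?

Inclusion-exclusion on the 4 forbidden self-matches:
Σ_{j=0}^{4} (-1)^j C(4,j)(11-j)!
= C(4,0)·11! - C(4,1)·10! + C(4,2)·9! - C(4,3)·8! + C(4,4)·7!
= 39916800 - 14515200 + 2177280 - 161280 + 5040
= 27422640

27422640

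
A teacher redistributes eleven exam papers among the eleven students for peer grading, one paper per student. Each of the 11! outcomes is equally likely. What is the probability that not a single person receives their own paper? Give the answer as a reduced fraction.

1468457/3991680

Favorable outcomes: !11 = 14684570.
Total outcomes: 11! = 39916800.
Probability = 14684570/39916800 = 1468457/3991680.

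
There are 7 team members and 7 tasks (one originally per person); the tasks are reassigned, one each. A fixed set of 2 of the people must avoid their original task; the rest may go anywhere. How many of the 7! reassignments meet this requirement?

3720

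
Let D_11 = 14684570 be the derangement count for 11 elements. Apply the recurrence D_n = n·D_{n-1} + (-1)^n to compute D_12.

176214841

D_12 = 12·14684570 + 1 = 176214841.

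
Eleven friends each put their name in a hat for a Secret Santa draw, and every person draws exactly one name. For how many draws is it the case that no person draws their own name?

The subfactorial !11 = [11!/e] (nearest integer).
11! = 39916800, and 39916800/e ≈ 14684570.08, so !11 = 14684570.

14684570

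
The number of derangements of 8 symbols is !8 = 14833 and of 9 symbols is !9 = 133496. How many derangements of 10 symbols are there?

!10 = (10-1)·(!9 + !8) = 9·(133496 + 14833) = 9·148329 = 1334961.

1334961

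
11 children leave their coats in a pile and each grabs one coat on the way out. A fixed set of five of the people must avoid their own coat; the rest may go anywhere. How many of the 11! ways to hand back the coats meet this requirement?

Inclusion-exclusion on the 5 forbidden self-matches:
Σ_{j=0}^{5} (-1)^j C(5,j)(11-j)!
= C(5,0)·11! - C(5,1)·10! + C(5,2)·9! - C(5,3)·8! + C(5,4)·7! - C(5,5)·6!
= 39916800 - 18144000 + 3628800 - 403200 + 25200 - 720
= 25022880

25022880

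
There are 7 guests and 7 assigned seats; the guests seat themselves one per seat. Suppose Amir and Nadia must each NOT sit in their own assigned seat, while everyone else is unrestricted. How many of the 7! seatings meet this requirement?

Inclusion-exclusion on the 2 forbidden self-matches:
Σ_{j=0}^{2} (-1)^j C(2,j)(7-j)!
= C(2,0)·7! - C(2,1)·6! + C(2,2)·5!
= 5040 - 1440 + 120
= 3720

3720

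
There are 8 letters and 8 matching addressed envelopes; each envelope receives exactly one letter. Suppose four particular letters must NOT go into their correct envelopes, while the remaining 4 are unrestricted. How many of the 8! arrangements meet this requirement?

24024

Inclusion-exclusion on the 4 forbidden self-matches:
Σ_{j=0}^{4} (-1)^j C(4,j)(8-j)!
= C(4,0)·8! - C(4,1)·7! + C(4,2)·6! - C(4,3)·5! + C(4,4)·4!
= 40320 - 20160 + 4320 - 480 + 24
= 24024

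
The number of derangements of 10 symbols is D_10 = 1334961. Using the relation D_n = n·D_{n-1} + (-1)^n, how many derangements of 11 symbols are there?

14684570

D_11 = 11·1334961 - 1 = 14684570.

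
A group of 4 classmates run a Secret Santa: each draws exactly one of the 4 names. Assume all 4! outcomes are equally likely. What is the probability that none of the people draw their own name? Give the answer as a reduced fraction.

3/8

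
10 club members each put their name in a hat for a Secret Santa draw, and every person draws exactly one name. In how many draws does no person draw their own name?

Recurrence: !10 = 9·(!9 + !8).
!10 = 9·(133496 + 14833) = 9·148329 = 1334961

1334961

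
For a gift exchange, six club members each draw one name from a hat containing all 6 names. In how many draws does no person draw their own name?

265

Use !n = n·!(n-1) + (-1)^n.
!6 = 6·44 + 1 = 265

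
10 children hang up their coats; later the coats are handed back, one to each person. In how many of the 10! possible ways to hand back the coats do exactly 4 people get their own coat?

Choose which 4 of the 10 are fixed: C(10,4) = 210.
The other 6 form a derangement: !6 = 265.
Total: 210 × 265 = 55650.

55650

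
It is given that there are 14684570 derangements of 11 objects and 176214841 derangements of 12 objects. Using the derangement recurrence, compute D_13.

2290792932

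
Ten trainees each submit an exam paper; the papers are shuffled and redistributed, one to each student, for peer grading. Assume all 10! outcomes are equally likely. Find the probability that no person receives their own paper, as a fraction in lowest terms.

Favorable outcomes: !10 = 1334961.
Total outcomes: 10! = 3628800.
Probability = 1334961/3628800 = 16481/44800.

16481/44800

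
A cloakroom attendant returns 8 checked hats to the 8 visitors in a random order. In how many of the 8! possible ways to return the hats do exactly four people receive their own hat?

Choose which 4 of the 8 are fixed: C(8,4) = 70.
The remaining 4 must be deranged: !4 = 9.
Total: 70 × 9 = 630.

630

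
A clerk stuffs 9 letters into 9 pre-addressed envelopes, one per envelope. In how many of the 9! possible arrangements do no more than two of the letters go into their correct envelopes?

# with exactly i fixed is C(9,i)·!(9-i); sum over i=0..2:
  i=0: C(9,0)·!9 = 1·133496 = 133496
  i=1: C(9,1)·!8 = 9·14833 = 133497
  i=2: C(9,2)·!7 = 36·1854 = 66744
Total = 333737.

333737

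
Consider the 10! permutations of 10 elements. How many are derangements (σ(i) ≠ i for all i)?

!10 = 10! · Σ_{k=0}^{10} (-1)^k/k!
= 10! - 10!/1! + 10!/2! - 10!/3! + 10!/4! - 10!/5! + 10!/6! - 10!/7! + 10!/8! - 10!/9! + 10!/10!
= 3628800 - 3628800 + 1814400 - 604800 + 151200 - 30240 + 5040 - 720 + 90 - 10 + 1
= 1334961

1334961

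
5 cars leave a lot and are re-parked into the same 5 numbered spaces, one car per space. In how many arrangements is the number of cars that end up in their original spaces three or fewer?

119

# with exactly i fixed is C(5,i)·!(5-i); sum over i=0..3:
  i=0: C(5,0)·!5 = 1·44 = 44
  i=1: C(5,1)·!4 = 5·9 = 45
  i=2: C(5,2)·!3 = 10·2 = 20
  i=3: C(5,3)·!2 = 10·1 = 10
Total = 119.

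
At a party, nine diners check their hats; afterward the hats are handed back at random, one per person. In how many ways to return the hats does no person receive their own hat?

!9 is the nearest integer to 9!/e.
9! = 362880, and 362880/e ≈ 133496.09, so !9 = 133496.

133496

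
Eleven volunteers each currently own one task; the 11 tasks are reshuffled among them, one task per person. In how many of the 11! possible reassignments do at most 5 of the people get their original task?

39893116

# with exactly i fixed is C(11,i)·!(11-i); sum over i=0..5:
  i=0: C(11,0)·!11 = 1·14684570 = 14684570
  i=1: C(11,1)·!10 = 11·1334961 = 14684571
  i=2: C(11,2)·!9 = 55·133496 = 7342280
  i=3: C(11,3)·!8 = 165·14833 = 2447445
  i=4: C(11,4)·!7 = 330·1854 = 611820
  i=5: C(11,5)·!6 = 462·265 = 122430
Total = 39893116.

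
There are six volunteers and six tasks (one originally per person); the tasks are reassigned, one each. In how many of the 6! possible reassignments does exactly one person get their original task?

264

Pick the single fixed position: C(6,1) = 6 ways.
The other 5 form a derangement: !5 = 44.
Total: 6 × 44 = 264.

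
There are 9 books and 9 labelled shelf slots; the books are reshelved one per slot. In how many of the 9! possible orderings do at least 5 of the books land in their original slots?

1339

# with exactly i fixed is C(9,i)·!(9-i); sum over i=5..9:
  i=5: C(9,5)·!4 = 126·9 = 1134
  i=6: C(9,6)·!3 = 84·2 = 168
  i=7: C(9,7)·!2 = 36·1 = 36
  i=8: C(9,8)·!1 = 9·0 = 0
  i=9: C(9,9)·!0 = 1·1 = 1
Total = 1339.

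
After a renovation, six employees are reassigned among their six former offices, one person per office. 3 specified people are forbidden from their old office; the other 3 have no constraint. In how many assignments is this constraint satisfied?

Inclusion-exclusion on the 3 forbidden self-matches:
Σ_{j=0}^{3} (-1)^j C(3,j)(6-j)!
= C(3,0)·6! - C(3,1)·5! + C(3,2)·4! - C(3,3)·3!
= 720 - 360 + 72 - 6
= 426

426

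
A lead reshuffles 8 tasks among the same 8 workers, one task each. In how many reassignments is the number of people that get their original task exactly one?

14832

Choose which one of the 8 is fixed: C(8,1) = 8.
The other 7 form a derangement: !7 = 1854.
Total: 8 × 1854 = 14832.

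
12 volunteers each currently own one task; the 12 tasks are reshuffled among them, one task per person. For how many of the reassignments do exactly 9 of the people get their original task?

Pick the 9 fixed positions: C(12,9) = 220 ways.
The other 3 form a derangement: !3 = 2.
Total: 220 × 2 = 440.

440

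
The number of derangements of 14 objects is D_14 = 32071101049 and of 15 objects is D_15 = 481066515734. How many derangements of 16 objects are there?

D_16 = (16-1)·(D_15 + D_14) = 15·(481066515734 + 32071101049) = 15·513137616783 = 7697064251745.

7697064251745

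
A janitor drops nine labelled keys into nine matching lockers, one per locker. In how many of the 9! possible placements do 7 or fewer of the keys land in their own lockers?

362879

Sum C(9,i)·!(9-i) for i = 0..7:
  i=0: C(9,0)·!9 = 1·133496 = 133496
  i=1: C(9,1)·!8 = 9·14833 = 133497
  i=2: C(9,2)·!7 = 36·1854 = 66744
  i=3: C(9,3)·!6 = 84·265 = 22260
  i=4: C(9,4)·!5 = 126·44 = 5544
  i=5: C(9,5)·!4 = 126·9 = 1134
  i=6: C(9,6)·!3 = 84·2 = 168
  i=7: C(9,7)·!2 = 36·1 = 36
Total = 362879.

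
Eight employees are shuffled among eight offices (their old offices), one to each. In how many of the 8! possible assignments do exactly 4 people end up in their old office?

Choose which 4 of the 8 are fixed: C(8,4) = 70.
The other 4 form a derangement: !4 = 9.
Total: 70 × 9 = 630.

630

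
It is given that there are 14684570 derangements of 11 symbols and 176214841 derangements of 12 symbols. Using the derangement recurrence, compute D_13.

D_13 = (13-1)·(D_12 + D_11) = 12·(176214841 + 14684570) = 12·190899411 = 2290792932.

2290792932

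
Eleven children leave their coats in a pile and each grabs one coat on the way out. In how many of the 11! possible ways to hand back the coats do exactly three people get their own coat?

Choose which 3 of the 11 are fixed: C(11,3) = 165.
The other 8 form a derangement: !8 = 14833.
Total: 165 × 14833 = 2447445.

2447445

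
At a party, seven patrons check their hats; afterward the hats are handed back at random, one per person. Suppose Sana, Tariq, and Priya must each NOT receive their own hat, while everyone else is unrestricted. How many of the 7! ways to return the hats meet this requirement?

3216

Inclusion-exclusion on the 3 forbidden self-matches:
Σ_{j=0}^{3} (-1)^j C(3,j)(7-j)!
= C(3,0)·7! - C(3,1)·6! + C(3,2)·5! - C(3,3)·4!
= 5040 - 2160 + 360 - 24
= 3216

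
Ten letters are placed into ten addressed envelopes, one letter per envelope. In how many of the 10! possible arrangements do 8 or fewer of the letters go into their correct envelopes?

Sum C(10,i)·!(10-i) for i = 0..8:
  i=0: C(10,0)·!10 = 1·1334961 = 1334961
  i=1: C(10,1)·!9 = 10·133496 = 1334960
  i=2: C(10,2)·!8 = 45·14833 = 667485
  i=3: C(10,3)·!7 = 120·1854 = 222480
  i=4: C(10,4)·!6 = 210·265 = 55650
  i=5: C(10,5)·!5 = 252·44 = 11088
  i=6: C(10,6)·!4 = 210·9 = 1890
  i=7: C(10,7)·!3 = 120·2 = 240
  i=8: C(10,8)·!2 = 45·1 = 45
Total = 3628799.

3628799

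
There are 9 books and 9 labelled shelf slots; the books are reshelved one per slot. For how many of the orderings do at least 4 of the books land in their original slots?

6883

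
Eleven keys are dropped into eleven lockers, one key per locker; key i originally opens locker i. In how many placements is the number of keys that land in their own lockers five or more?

Sum C(11,i)·!(11-i) for i = 5..11:
  i=5: C(11,5)·!6 = 462·265 = 122430
  i=6: C(11,6)·!5 = 462·44 = 20328
  i=7: C(11,7)·!4 = 330·9 = 2970
  i=8: C(11,8)·!3 = 165·2 = 330
  i=9: C(11,9)·!2 = 55·1 = 55
  i=10: C(11,10)·!1 = 11·0 = 0
  i=11: C(11,11)·!0 = 1·1 = 1
Total = 146114.

146114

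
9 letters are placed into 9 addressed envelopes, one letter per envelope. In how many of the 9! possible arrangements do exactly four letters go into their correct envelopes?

5544

Choose which 4 of the 9 are fixed: C(9,4) = 126.
The remaining 5 must be deranged: !5 = 44.
Total: 126 × 44 = 5544.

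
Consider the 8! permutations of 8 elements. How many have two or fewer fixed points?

37085

Sum C(8,i)·!(8-i) for i = 0..2:
  i=0: C(8,0)·!8 = 1·14833 = 14833
  i=1: C(8,1)·!7 = 8·1854 = 14832
  i=2: C(8,2)·!6 = 28·265 = 7420
Total = 37085.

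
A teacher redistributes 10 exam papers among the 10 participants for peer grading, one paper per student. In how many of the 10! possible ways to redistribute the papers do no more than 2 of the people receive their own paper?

3337406

# with exactly i fixed is C(10,i)·!(10-i); sum over i=0..2:
  i=0: C(10,0)·!10 = 1·1334961 = 1334961
  i=1: C(10,1)·!9 = 10·133496 = 1334960
  i=2: C(10,2)·!8 = 45·14833 = 667485
Total = 3337406.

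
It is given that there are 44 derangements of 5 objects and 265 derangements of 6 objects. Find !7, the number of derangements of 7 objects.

!7 = (7-1)·(!6 + !5) = 6·(265 + 44) = 6·309 = 1854.

1854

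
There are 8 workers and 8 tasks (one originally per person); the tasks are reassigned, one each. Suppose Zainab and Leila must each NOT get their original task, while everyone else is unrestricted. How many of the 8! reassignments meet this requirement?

30960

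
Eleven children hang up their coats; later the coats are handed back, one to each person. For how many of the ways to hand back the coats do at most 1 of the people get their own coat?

29369141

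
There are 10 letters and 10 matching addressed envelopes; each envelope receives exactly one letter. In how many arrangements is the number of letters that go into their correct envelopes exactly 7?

240

Choose which 7 of the 10 are fixed: C(10,7) = 120.
The other 3 form a derangement: !3 = 2.
Total: 120 × 2 = 240.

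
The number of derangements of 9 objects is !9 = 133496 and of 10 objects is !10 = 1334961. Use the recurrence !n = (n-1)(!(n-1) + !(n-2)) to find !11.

14684570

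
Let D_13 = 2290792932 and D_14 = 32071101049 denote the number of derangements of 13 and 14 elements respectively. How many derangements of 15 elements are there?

D_15 = (15-1)·(D_14 + D_13) = 14·(32071101049 + 2290792932) = 14·34361893981 = 481066515734.

481066515734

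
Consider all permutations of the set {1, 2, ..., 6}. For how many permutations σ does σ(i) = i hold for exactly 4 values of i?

Pick the 4 fixed positions: C(6,4) = 15 ways.
The other 2 form a derangement: !2 = 1.
Total: 15 × 1 = 15.

15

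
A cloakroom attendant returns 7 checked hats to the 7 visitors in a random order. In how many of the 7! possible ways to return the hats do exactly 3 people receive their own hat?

Choose which 3 of the 7 are fixed: C(7,3) = 35.
The remaining 4 must be deranged: !4 = 9.
Total: 35 × 9 = 315.

315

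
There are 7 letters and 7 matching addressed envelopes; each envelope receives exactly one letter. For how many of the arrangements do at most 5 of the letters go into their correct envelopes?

Sum C(7,i)·!(7-i) for i = 0..5:
  i=0: C(7,0)·!7 = 1·1854 = 1854
  i=1: C(7,1)·!6 = 7·265 = 1855
  i=2: C(7,2)·!5 = 21·44 = 924
  i=3: C(7,3)·!4 = 35·9 = 315
  i=4: C(7,4)·!3 = 35·2 = 70
  i=5: C(7,5)·!2 = 21·1 = 21
Total = 5039.

5039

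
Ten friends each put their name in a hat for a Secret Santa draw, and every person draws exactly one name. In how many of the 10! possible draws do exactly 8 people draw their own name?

45

Pick the 8 fixed positions: C(10,8) = 45 ways.
The other 2 form a derangement: !2 = 1.
Total: 45 × 1 = 45.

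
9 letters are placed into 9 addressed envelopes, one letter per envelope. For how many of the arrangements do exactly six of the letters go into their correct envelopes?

Pick the 6 fixed positions: C(9,6) = 84 ways.
The remaining 3 must be deranged: !3 = 2.
Total: 84 × 2 = 168.

168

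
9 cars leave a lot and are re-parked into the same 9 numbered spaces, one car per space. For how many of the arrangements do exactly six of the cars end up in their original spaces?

168

Choose which 6 of the 9 are fixed: C(9,6) = 84.
The remaining 3 must be deranged: !3 = 2.
Total: 84 × 2 = 168.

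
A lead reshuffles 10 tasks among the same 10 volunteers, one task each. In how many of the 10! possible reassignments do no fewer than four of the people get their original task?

68914

Sum C(10,i)·!(10-i) for i = 4..10:
  i=4: C(10,4)·!6 = 210·265 = 55650
  i=5: C(10,5)·!5 = 252·44 = 11088
  i=6: C(10,6)·!4 = 210·9 = 1890
  i=7: C(10,7)·!3 = 120·2 = 240
  i=8: C(10,8)·!2 = 45·1 = 45
  i=9: C(10,9)·!1 = 10·0 = 0
  i=10: C(10,10)·!0 = 1·1 = 1
Total = 68914.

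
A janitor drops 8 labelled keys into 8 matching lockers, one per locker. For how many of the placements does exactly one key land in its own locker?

14832

Pick the single fixed position: C(8,1) = 8 ways.
The remaining 7 must be deranged: !7 = 1854.
Total: 8 × 1854 = 14832.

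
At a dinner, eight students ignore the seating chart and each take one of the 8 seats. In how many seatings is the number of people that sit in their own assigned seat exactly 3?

Pick the 3 fixed positions: C(8,3) = 56 ways.
The remaining 5 must be deranged: !5 = 44.
Total: 56 × 44 = 2464.

2464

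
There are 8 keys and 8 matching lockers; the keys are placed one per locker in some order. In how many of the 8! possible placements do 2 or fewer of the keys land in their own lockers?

37085

# with exactly i fixed is C(8,i)·!(8-i); sum over i=0..2:
  i=0: C(8,0)·!8 = 1·14833 = 14833
  i=1: C(8,1)·!7 = 8·1854 = 14832
  i=2: C(8,2)·!6 = 28·265 = 7420
Total = 37085.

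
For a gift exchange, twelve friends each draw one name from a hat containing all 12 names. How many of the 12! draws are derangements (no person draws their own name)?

176214841

!12 is the nearest integer to 12!/e.
12! = 479001600, and 479001600/e ≈ 176214840.93, so !12 = 176214841.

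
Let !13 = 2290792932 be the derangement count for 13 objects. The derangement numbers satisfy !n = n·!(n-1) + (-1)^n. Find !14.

32071101049

!14 = 14·2290792932 + 1 = 32071101049.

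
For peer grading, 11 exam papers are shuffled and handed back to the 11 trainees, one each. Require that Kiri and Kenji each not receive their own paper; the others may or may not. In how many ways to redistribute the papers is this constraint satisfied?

33022080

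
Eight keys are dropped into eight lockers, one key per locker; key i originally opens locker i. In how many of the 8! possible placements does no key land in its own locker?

14833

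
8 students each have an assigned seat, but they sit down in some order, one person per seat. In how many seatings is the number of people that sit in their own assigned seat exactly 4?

630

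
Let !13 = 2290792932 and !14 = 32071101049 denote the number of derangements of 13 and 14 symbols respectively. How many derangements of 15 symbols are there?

481066515734

!15 = (15-1)·(!14 + !13) = 14·(32071101049 + 2290792932) = 14·34361893981 = 481066515734.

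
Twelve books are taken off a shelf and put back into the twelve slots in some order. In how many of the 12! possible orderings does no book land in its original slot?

176214841

Use !n = (n-1)(!(n-1) + !(n-2)).
!12 = 11·(14684570 + 1334961) = 11·16019531 = 176214841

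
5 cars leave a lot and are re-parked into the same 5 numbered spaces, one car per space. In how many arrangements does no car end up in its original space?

44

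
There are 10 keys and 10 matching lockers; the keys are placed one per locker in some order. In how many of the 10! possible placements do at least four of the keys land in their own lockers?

Sum C(10,i)·!(10-i) for i = 4..10:
  i=4: C(10,4)·!6 = 210·265 = 55650
  i=5: C(10,5)·!5 = 252·44 = 11088
  i=6: C(10,6)·!4 = 210·9 = 1890
  i=7: C(10,7)·!3 = 120·2 = 240
  i=8: C(10,8)·!2 = 45·1 = 45
  i=9: C(10,9)·!1 = 10·0 = 0
  i=10: C(10,10)·!0 = 1·1 = 1
Total = 68914.

68914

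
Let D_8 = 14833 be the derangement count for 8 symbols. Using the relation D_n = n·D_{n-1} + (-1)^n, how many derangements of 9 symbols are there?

D_9 = 9·14833 - 1 = 133496.

133496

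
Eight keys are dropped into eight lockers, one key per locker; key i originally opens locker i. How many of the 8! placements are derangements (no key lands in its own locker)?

The number of derangements of 8 is !8 = Σ_{k=0}^{8} (-1)^k·8!/k!
= 8! - 8!/1! + 8!/2! - 8!/3! + 8!/4! - 8!/5! + 8!/6! - 8!/7! + 8!/8!
= 40320 - 40320 + 20160 - 6720 + 1680 - 336 + 56 - 8 + 1
= 14833

14833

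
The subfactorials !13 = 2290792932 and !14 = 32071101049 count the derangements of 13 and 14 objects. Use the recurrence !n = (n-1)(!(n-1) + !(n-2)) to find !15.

!15 = (15-1)·(!14 + !13) = 14·(32071101049 + 2290792932) = 14·34361893981 = 481066515734.

481066515734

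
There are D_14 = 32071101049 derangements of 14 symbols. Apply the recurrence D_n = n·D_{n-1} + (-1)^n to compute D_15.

481066515734

D_15 = 15·32071101049 - 1 = 481066515734.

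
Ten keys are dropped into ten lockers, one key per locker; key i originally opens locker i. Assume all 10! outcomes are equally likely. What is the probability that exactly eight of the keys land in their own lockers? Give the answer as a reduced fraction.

1/80640

Favorable outcomes: C(10,8)·!2 = 45·1 = 45.
Total outcomes: 10! = 3628800.
Probability = 45/3628800 = 1/80640.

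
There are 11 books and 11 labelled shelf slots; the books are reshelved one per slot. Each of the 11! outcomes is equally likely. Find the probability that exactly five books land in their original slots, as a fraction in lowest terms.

53/17280

Favorable outcomes: C(11,5)·!6 = 462·265 = 122430.
Total outcomes: 11! = 39916800.
Probability = 122430/39916800 = 53/17280.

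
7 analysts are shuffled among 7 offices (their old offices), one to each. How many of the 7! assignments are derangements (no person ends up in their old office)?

1854

The subfactorial !7 = [7!/e] (nearest integer).
7! = 5040, and 5040/e ≈ 1854.11, so !7 = 1854.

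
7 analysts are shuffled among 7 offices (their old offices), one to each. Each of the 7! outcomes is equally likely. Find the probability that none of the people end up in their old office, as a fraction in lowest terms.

103/280

Favorable outcomes: !7 = 1854.
Total outcomes: 7! = 5040.
Probability = 1854/5040 = 103/280.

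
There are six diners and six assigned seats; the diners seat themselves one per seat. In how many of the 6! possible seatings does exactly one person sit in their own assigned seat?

264

Pick the single fixed position: C(6,1) = 6 ways.
The remaining 5 must be deranged: !5 = 44.
Total: 6 × 44 = 264.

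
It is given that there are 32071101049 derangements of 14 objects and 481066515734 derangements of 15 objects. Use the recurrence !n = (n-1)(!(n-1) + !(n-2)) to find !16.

7697064251745

!16 = (16-1)·(!15 + !14) = 15·(481066515734 + 32071101049) = 15·513137616783 = 7697064251745.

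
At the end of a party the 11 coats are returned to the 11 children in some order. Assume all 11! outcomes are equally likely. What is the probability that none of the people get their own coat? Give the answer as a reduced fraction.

1468457/3991680

Favorable outcomes: !11 = 14684570.
Total outcomes: 11! = 39916800.
Probability = 14684570/39916800 = 1468457/3991680.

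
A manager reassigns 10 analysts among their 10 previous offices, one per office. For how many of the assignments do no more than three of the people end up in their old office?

3559886

# with exactly i fixed is C(10,i)·!(10-i); sum over i=0..3:
  i=0: C(10,0)·!10 = 1·1334961 = 1334961
  i=1: C(10,1)·!9 = 10·133496 = 1334960
  i=2: C(10,2)·!8 = 45·14833 = 667485
  i=3: C(10,3)·!7 = 120·1854 = 222480
Total = 3559886.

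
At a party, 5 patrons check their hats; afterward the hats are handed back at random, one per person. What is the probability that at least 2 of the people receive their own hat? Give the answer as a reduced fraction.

31/120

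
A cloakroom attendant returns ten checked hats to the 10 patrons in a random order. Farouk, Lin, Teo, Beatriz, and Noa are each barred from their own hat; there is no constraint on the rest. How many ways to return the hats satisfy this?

Let A_j be the event that the j-th constrained one is fixed. By inclusion-exclusion over the 5 events:
Σ_{j=0}^{5} (-1)^j C(5,j)(10-j)!
= C(5,0)·10! - C(5,1)·9! + C(5,2)·8! - C(5,3)·7! + C(5,4)·6! - C(5,5)·5!
= 3628800 - 1814400 + 403200 - 50400 + 3600 - 120
= 2170680

2170680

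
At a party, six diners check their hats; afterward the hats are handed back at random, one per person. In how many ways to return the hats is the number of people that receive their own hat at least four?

# with exactly i fixed is C(6,i)·!(6-i); sum over i=4..6:
  i=4: C(6,4)·!2 = 15·1 = 15
  i=5: C(6,5)·!1 = 6·0 = 0
  i=6: C(6,6)·!0 = 1·1 = 1
Total = 16.

16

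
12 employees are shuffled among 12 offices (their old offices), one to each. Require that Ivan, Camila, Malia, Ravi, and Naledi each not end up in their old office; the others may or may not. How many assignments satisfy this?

Inclusion-exclusion on the 5 forbidden self-matches:
Σ_{j=0}^{5} (-1)^j C(5,j)(12-j)!
= C(5,0)·12! - C(5,1)·11! + C(5,2)·10! - C(5,3)·9! + C(5,4)·8! - C(5,5)·7!
= 479001600 - 199584000 + 36288000 - 3628800 + 201600 - 5040
= 312273360

312273360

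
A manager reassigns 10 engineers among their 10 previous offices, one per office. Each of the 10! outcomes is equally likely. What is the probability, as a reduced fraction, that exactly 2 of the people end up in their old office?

2119/11520

Favorable outcomes: C(10,2)·!8 = 45·14833 = 667485.
Total outcomes: 10! = 3628800.
Probability = 667485/3628800 = 2119/11520.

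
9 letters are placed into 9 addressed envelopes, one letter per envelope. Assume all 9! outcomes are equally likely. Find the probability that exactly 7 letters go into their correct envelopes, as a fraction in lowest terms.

1/10080

Favorable outcomes: C(9,7)·!2 = 36·1 = 36.
Total outcomes: 9! = 362880.
Probability = 36/362880 = 1/10080.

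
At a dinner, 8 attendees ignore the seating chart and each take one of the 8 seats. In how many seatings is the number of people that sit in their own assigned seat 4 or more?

771

# with exactly i fixed is C(8,i)·!(8-i); sum over i=4..8:
  i=4: C(8,4)·!4 = 70·9 = 630
  i=5: C(8,5)·!3 = 56·2 = 112
  i=6: C(8,6)·!2 = 28·1 = 28
  i=7: C(8,7)·!1 = 8·0 = 0
  i=8: C(8,8)·!0 = 1·1 = 1
Total = 771.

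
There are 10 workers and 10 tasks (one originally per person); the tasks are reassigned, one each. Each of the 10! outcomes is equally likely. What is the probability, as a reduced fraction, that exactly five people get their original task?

Favorable outcomes: C(10,5)·!5 = 252·44 = 11088.
Total outcomes: 10! = 3628800.
Probability = 11088/3628800 = 11/3600.

11/3600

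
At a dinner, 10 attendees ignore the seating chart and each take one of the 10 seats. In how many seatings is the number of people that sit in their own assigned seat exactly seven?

240

Pick the 7 fixed positions: C(10,7) = 120 ways.
The remaining 3 must be deranged: !3 = 2.
Total: 120 × 2 = 240.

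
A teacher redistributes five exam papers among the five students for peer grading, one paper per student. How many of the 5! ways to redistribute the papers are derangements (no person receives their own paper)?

44

!5 = 5! · Σ_{k=0}^{5} (-1)^k/k!
= 5! - 5!/1! + 5!/2! - 5!/3! + 5!/4! - 5!/5!
= 120 - 120 + 60 - 20 + 5 - 1
= 44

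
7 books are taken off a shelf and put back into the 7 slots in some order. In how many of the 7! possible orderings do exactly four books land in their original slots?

70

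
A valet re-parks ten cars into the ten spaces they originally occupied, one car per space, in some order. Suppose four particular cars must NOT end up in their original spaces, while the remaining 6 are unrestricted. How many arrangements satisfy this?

Inclusion-exclusion on the 4 forbidden self-matches:
Σ_{j=0}^{4} (-1)^j C(4,j)(10-j)!
= C(4,0)·10! - C(4,1)·9! + C(4,2)·8! - C(4,3)·7! + C(4,4)·6!
= 3628800 - 1451520 + 241920 - 20160 + 720
= 2399760

2399760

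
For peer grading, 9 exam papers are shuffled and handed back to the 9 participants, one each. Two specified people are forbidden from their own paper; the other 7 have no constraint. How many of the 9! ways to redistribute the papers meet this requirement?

Let A_j be the event that the j-th constrained one is fixed. By inclusion-exclusion over the 2 events:
Σ_{j=0}^{2} (-1)^j C(2,j)(9-j)!
= C(2,0)·9! - C(2,1)·8! + C(2,2)·7!
= 362880 - 80640 + 5040
= 287280

287280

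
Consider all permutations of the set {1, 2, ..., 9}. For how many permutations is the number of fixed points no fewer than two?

95887

Sum C(9,i)·!(9-i) for i = 2..9:
  i=2: C(9,2)·!7 = 36·1854 = 66744
  i=3: C(9,3)·!6 = 84·265 = 22260
  i=4: C(9,4)·!5 = 126·44 = 5544
  i=5: C(9,5)·!4 = 126·9 = 1134
  i=6: C(9,6)·!3 = 84·2 = 168
  i=7: C(9,7)·!2 = 36·1 = 36
  i=8: C(9,8)·!1 = 9·0 = 0
  i=9: C(9,9)·!0 = 1·1 = 1
Total = 95887.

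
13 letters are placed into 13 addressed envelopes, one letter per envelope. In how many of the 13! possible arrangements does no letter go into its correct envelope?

2290792932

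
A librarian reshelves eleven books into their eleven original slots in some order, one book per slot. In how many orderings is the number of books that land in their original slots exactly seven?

Choose which 7 of the 11 are fixed: C(11,7) = 330.
The remaining 4 must be deranged: !4 = 9.
Total: 330 × 9 = 2970.

2970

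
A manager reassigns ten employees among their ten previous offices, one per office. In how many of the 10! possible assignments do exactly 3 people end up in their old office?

222480

Choose which 3 of the 10 are fixed: C(10,3) = 120.
The other 7 form a derangement: !7 = 1854.
Total: 120 × 1854 = 222480.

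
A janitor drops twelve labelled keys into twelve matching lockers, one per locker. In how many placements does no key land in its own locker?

176214841

!12 is the nearest integer to 12!/e.
12! = 479001600, and 479001600/e ≈ 176214840.93, so !12 = 176214841.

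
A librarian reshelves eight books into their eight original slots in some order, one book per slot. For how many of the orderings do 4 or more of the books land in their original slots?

771

# with exactly i fixed is C(8,i)·!(8-i); sum over i=4..8:
  i=4: C(8,4)·!4 = 70·9 = 630
  i=5: C(8,5)·!3 = 56·2 = 112
  i=6: C(8,6)·!2 = 28·1 = 28
  i=7: C(8,7)·!1 = 8·0 = 0
  i=8: C(8,8)·!0 = 1·1 = 1
Total = 771.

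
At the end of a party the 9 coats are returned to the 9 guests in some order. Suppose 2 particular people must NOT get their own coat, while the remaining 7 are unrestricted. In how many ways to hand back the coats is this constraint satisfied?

287280

Inclusion-exclusion on the 2 forbidden self-matches:
Σ_{j=0}^{2} (-1)^j C(2,j)(9-j)!
= C(2,0)·9! - C(2,1)·8! + C(2,2)·7!
= 362880 - 80640 + 5040
= 287280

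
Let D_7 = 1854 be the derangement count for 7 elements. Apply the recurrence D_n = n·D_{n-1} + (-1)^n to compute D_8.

14833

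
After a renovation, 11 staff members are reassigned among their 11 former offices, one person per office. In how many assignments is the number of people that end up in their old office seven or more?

Sum C(11,i)·!(11-i) for i = 7..11:
  i=7: C(11,7)·!4 = 330·9 = 2970
  i=8: C(11,8)·!3 = 165·2 = 330
  i=9: C(11,9)·!2 = 55·1 = 55
  i=10: C(11,10)·!1 = 11·0 = 0
  i=11: C(11,11)·!0 = 1·1 = 1
Total = 3356.

3356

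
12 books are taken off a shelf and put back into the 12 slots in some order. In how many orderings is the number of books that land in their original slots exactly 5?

1468368

Choose which 5 of the 12 are fixed: C(12,5) = 792.
The other 7 form a derangement: !7 = 1854.
Total: 792 × 1854 = 1468368.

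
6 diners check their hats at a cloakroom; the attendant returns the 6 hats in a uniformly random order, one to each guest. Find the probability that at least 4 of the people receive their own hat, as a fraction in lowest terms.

1/45

Favorable outcomes: Σ_{i≥4} C(6,i)·!(6-i) = 15·1 + 6·0 + 1·1 = 16.
Total outcomes: 6! = 720.
Probability = 16/720 = 1/45.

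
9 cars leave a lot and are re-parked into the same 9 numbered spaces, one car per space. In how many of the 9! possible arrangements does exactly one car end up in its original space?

133497

Choose which one of the 9 is fixed: C(9,1) = 9.
The remaining 8 must be deranged: !8 = 14833.
Total: 9 × 14833 = 133497.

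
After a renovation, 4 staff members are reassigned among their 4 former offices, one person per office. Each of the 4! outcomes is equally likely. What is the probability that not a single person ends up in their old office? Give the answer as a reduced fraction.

Favorable outcomes: !4 = 9.
Total outcomes: 4! = 24.
Probability = 9/24 = 3/8.

3/8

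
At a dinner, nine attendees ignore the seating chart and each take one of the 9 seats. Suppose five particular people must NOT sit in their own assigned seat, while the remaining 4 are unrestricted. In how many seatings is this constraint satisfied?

205056

Inclusion-exclusion on the 5 forbidden self-matches:
Σ_{j=0}^{5} (-1)^j C(5,j)(9-j)!
= C(5,0)·9! - C(5,1)·8! + C(5,2)·7! - C(5,3)·6! + C(5,4)·5! - C(5,5)·4!
= 362880 - 201600 + 50400 - 7200 + 600 - 24
= 205056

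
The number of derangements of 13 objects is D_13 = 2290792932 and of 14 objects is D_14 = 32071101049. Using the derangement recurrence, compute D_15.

D_15 = (15-1)·(D_14 + D_13) = 14·(32071101049 + 2290792932) = 14·34361893981 = 481066515734.

481066515734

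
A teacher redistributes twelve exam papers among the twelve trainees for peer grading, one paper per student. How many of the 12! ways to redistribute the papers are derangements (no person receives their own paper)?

Use !n = n·!(n-1) + (-1)^n.
!12 = 12·14684570 + 1 = 176214841

176214841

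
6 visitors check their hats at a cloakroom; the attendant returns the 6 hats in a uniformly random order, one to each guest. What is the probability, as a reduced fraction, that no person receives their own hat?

53/144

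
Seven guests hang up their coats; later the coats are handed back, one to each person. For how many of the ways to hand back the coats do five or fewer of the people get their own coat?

5039

# with exactly i fixed is C(7,i)·!(7-i); sum over i=0..5:
  i=0: C(7,0)·!7 = 1·1854 = 1854
  i=1: C(7,1)·!6 = 7·265 = 1855
  i=2: C(7,2)·!5 = 21·44 = 924
  i=3: C(7,3)·!4 = 35·9 = 315
  i=4: C(7,4)·!3 = 35·2 = 70
  i=5: C(7,5)·!2 = 21·1 = 21
Total = 5039.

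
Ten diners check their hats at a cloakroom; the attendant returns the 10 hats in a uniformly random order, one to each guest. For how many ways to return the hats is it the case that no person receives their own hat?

1334961

By inclusion-exclusion, !10 = Σ (-1)^k · 10!/k! for k=0..10
= 10! - 10!/1! + 10!/2! - 10!/3! + 10!/4! - 10!/5! + 10!/6! - 10!/7! + 10!/8! - 10!/9! + 10!/10!
= 3628800 - 3628800 + 1814400 - 604800 + 151200 - 30240 + 5040 - 720 + 90 - 10 + 1
= 1334961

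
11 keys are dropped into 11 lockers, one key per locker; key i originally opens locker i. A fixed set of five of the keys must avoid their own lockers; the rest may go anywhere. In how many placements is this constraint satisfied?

25022880

Let A_j be the event that the j-th constrained one is fixed. By inclusion-exclusion over the 5 events:
Σ_{j=0}^{5} (-1)^j C(5,j)(11-j)!
= C(5,0)·11! - C(5,1)·10! + C(5,2)·9! - C(5,3)·8! + C(5,4)·7! - C(5,5)·6!
= 39916800 - 18144000 + 3628800 - 403200 + 25200 - 720
= 25022880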